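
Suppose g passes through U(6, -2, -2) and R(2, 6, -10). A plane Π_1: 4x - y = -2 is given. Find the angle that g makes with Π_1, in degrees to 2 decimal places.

29.02

A direction vector for g is R − U = (-4, 8, -8).
sin θ = |n·v| / (|n||v|) = |-24| / (√17 · √144) = 0.48507.
θ ≈ 29.02°.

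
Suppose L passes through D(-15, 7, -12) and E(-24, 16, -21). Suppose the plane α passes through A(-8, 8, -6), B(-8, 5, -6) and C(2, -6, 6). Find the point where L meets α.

(-3, -5, 0)

A direction vector for L is E − D = (-9, 9, -9).
AB = (0, -3, 0), AC = (10, -14, 12); a normal to α is AB × AC = (-36, 0, 30).
Using A: α has equation -36x + 30z = 108.
Substitute r = (-15, 7, -12) + t(-9, 9, -9) into the plane: 180 + 54t = 108, so t = -4/3.
Intersection: (-15, 7, -12) + (-4/3)·(-9, 9, -9) = (-3, -5, 0).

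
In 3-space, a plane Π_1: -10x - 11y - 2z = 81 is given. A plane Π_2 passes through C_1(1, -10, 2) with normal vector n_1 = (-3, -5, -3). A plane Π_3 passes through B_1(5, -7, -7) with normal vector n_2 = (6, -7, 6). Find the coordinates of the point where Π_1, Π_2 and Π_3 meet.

(0, -7, -2)

Π_2: n_1·r = n_1·C_1 gives -3x - 5y - 3z = 41.
Π_3: n_2·r = n_2·B_1 gives 6x - 7y + 6z = 37.
Solving the 3×3 linear system -10x - 11y - 2z = 81, -3x - 5y - 3z = 41, 6x - 7y + 6z = 37 (e.g. by elimination or Cramer's rule, determinant = 408) gives (0, -7, -2).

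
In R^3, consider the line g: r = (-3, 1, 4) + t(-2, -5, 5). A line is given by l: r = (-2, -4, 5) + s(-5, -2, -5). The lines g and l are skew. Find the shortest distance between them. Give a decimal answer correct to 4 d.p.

Common perpendicular direction n = (-2, -5, 5) × (-5, -2, -5) = (35, -35, -21).
With w = (-2, -4, 5) − (-3, 1, 4) = (1, -5, 1), w · n = 189.
Distance = |w · n| / |n| = |189| / √2891 ≈ 3.5151.

3.5151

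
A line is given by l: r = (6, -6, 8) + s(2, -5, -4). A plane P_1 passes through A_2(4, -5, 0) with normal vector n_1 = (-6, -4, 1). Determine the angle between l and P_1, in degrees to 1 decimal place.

P_1: n_1·r = n_1·A_2 gives -6x - 4y + z = -4.
sin θ = |n·v| / (|n||v|) = |4| / (√53 · √45) = 0.08191.
θ ≈ 4.7°.

4.7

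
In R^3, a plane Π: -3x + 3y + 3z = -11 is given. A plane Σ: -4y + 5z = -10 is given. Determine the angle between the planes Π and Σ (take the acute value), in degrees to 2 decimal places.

cos θ = |n₁·n₂| / (|n₁||n₂|) = |3| / (√27 · √41).
θ = arccos(0.09017) ≈ 84.83°.

84.83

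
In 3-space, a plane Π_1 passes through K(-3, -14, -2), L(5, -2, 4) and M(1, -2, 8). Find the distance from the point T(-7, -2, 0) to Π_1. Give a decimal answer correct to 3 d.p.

KL = (8, 12, 6), KM = (4, 12, 10); a normal to Π_1 is KL × KM = (48, -56, 48).
Using K: Π_1 has equation 48x - 56y + 48z = 544.
n·T − d = (48)·(-7) + (-56)·(-2) + (48)·(0) − 544 = -768; |n| = √7744.
Distance = |-768| / √7744 = 768/√7744 ≈ 8.727.

8.727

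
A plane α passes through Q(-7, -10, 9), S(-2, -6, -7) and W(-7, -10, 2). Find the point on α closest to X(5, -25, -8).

QS = (5, 4, -16), QW = (0, 0, -7); a normal to α is QS × QW = (-28, 35, 0).
Using Q: α has equation -28x + 35y = -154.
Foot = X − λn with λ = (n·X − d)/|n|² = (-1015 − (-154))/2009 = -3/7.
Foot = (5, -25, -8) − (-3/7)·(-28, 35, 0) = (-7, -10, -8).

(-7, -10, -8)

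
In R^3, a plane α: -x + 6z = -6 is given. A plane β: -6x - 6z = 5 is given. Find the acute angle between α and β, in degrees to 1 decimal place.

54.5

cos θ = |n₁·n₂| / (|n₁||n₂|) = |-30| / (√37 · √72).
θ = arccos(0.58124) ≈ 54.5°.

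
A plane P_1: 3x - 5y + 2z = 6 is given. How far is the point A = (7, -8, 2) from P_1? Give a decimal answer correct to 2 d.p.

n·A − d = (3)·(7) + (-5)·(-8) + (2)·(2) − 6 = 59; |n| = √38.
Distance = |59| / √38 = 59/√38 ≈ 9.57.

9.57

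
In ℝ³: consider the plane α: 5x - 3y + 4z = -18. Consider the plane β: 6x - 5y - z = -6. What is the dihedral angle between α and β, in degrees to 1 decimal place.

cos θ = |n₁·n₂| / (|n₁||n₂|) = |41| / (√50 · √62).
θ = arccos(0.73638) ≈ 42.6°.

42.6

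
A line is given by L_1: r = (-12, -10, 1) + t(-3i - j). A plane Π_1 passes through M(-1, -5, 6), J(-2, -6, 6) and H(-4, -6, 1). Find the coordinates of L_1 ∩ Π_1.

MJ = (-1, -1, 0), MH = (-3, -1, -5); a normal to Π_1 is MJ × MH = (5, -5, -2).
Using M: Π_1 has equation 5x - 5y - 2z = 8.
Substitute r = (-12, -10, 1) + t(-3, -1, 0) into the plane: -12 + (-10)t = 8, so t = -2.
Intersection: (-12, -10, 1) + (-2)·(-3, -1, 0) = (-6, -8, 1).

(-6, -8, 1)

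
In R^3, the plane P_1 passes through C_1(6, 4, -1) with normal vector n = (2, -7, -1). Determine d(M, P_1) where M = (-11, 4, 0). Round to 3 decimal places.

P_1: n·r = n·C_1 gives 2x - 7y - z = -15.
n·M − d = (2)·(-11) + (-7)·(4) + (-1)·(0) − (-15) = -35; |n| = √54.
Distance = |-35| / √54 = 35/√54 ≈ 4.763.

4.763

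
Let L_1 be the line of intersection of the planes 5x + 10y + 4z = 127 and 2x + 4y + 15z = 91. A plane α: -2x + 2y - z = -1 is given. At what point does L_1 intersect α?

Direction of L_1: (5, 10, 4) × (2, 4, 15) = (134, -67, 0).
A point on L_1: solving the two plane equations with x = -9 gives (-9, 16, 3).
Substitute r = (-9, 16, 3) + t(134, -67, 0) into the plane: 47 + (-402)t = -1, so t = 8/67.
Intersection: (-9, 16, 3) + (8/67)·(134, -67, 0) = (7, 8, 3).

(7, 8, 3)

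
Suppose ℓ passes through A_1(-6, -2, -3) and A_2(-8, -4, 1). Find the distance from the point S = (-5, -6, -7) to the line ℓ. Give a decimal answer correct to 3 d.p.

5.370

A direction vector for ℓ is A_2 − A_1 = (-2, -2, 4).
Taking (-6, -2, -3) on ℓ with direction v = (-2, -2, 4): w = S − (-6, -2, -3) = (1, -4, -4), and w × v = (-24, 4, -10).
Distance = |w × v| / |v| = √692 / √24 ≈ 5.370.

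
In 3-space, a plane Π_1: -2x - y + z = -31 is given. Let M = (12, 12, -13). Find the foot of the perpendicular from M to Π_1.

(6, 9, -10)

Foot = M − λn with λ = (n·M − d)/|n|² = (-49 − (-31))/6 = -3.
Foot = (12, 12, -13) − (-3)·(-2, -1, 1) = (6, 9, -10).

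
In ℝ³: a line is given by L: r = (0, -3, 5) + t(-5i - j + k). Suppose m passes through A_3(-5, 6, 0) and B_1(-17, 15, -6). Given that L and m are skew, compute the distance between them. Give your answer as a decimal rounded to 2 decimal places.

1.10

A direction vector for m is B_1 − A_3 = (-12, 9, -6).
Common perpendicular direction n = (-5, -1, 1) × (-12, 9, -6) = (-3, -42, -57).
With w = (-5, 6, 0) − (0, -3, 5) = (-5, 9, -5), w · n = -78.
Distance = |w · n| / |n| = |-78| / √5022 ≈ 1.10.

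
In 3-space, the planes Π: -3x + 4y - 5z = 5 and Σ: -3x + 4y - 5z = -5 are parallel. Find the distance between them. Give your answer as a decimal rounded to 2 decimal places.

Same normal n = (-3, 4, -5) with |n| = √50; distance = |5 − (-5)| / |n| = 10/√50 ≈ 1.41.

1.41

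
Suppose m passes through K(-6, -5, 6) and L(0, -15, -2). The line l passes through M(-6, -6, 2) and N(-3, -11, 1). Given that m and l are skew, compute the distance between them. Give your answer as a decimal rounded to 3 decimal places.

A direction vector for m is L − K = (6, -10, -8).
A direction vector for l is N − M = (3, -5, -1).
Common perpendicular direction n = (6, -10, -8) × (3, -5, -1) = (-30, -18, 0).
With w = (-6, -6, 2) − (-6, -5, 6) = (0, -1, -4), w · n = 18.
Distance = |w · n| / |n| = |18| / √1224 ≈ 0.514.

0.514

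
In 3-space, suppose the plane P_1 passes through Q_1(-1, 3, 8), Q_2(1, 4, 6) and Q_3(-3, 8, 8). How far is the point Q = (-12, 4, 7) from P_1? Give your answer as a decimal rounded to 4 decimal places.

7.3180

Q_1Q_2 = (2, 1, -2), Q_1Q_3 = (-2, 5, 0); a normal to P_1 is Q_1Q_2 × Q_1Q_3 = (10, 4, 12).
Using Q_1: P_1 has equation 10x + 4y + 12z = 98.
n·Q − d = (10)·(-12) + (4)·(4) + (12)·(7) − 98 = -118; |n| = √260.
Distance = |-118| / √260 = 118/√260 ≈ 7.3180.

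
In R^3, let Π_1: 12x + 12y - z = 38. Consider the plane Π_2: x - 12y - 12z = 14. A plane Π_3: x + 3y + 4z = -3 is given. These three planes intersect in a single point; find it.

Solving the 3×3 linear system 12x + 12y - z = 38, x - 12y - 12z = 14, x + 3y + 4z = -3 (e.g. by elimination or Cramer's rule, determinant = -351) gives (2, 1, -2).

(2, 1, -2)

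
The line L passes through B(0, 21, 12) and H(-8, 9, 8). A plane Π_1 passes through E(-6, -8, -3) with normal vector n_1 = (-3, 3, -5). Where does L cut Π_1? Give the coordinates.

(-6, 12, 9)

A direction vector for L is H − B = (-8, -12, -4).
Π_1: n_1·r = n_1·E gives -3x + 3y - 5z = 9.
Substitute r = (0, 21, 12) + t(-8, -12, -4) into the plane: 3 + 8t = 9, so t = 3/4.
Intersection: (0, 21, 12) + (3/4)·(-8, -12, -4) = (-6, 12, 9).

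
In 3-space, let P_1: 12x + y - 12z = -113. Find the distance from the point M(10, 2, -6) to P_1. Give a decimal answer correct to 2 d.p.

n·M − d = (12)·(10) + (1)·(2) + (-12)·(-6) − (-113) = 307; |n| = √289.
Distance = |307| / √289 = 307/√289 ≈ 18.06.

18.06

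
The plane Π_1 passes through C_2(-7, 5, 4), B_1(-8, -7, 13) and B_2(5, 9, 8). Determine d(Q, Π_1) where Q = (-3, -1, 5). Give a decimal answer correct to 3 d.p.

4.384

C_2B_1 = (-1, -12, 9), C_2B_2 = (12, 4, 4); a normal to Π_1 is C_2B_1 × C_2B_2 = (-84, 112, 140).
Using C_2: Π_1 has equation -84x + 112y + 140z = 1708.
n·Q − d = (-84)·(-3) + (112)·(-1) + (140)·(5) − 1708 = -868; |n| = √39200.
Distance = |-868| / √39200 = 868/√39200 ≈ 4.384.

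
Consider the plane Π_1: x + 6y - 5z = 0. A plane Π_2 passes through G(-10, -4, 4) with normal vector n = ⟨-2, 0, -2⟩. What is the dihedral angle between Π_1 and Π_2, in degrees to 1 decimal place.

68.9

Π_2: n·r = n·G gives -2x - 2z = 12.
cos θ = |n₁·n₂| / (|n₁||n₂|) = |8| / (√62 · √8).
θ = arccos(0.35921) ≈ 68.9°.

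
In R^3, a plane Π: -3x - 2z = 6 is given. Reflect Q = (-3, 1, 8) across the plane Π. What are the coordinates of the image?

(-9, 1, 4)

λ = (n·Q − d)/|n|² = (-7 − 6)/13 = -1.
Reflection = Q − 2λn = (-3, 1, 8) − (-2)·(-3, 0, -2) = (-9, 1, 4).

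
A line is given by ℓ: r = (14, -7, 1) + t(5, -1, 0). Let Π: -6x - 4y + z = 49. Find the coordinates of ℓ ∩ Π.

Substitute r = (14, -7, 1) + t(5, -1, 0) into the plane: -55 + (-26)t = 49, so t = -4.
Intersection: (14, -7, 1) + (-4)·(5, -1, 0) = (-6, -3, 1).

(-6, -3, 1)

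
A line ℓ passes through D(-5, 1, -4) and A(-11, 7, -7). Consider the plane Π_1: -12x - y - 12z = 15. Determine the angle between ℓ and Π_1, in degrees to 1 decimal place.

A direction vector for ℓ is A − D = (-6, 6, -3).
sin θ = |n·v| / (|n||v|) = |102| / (√289 · √81) = 0.66667.
θ ≈ 41.8°.

41.8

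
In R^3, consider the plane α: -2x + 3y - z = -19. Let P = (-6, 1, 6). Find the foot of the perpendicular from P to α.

Foot = P − λn with λ = (n·P − d)/|n|² = (9 − (-19))/14 = 2.
Foot = (-6, 1, 6) − 2·(-2, 3, -1) = (-2, -5, 8).

(-2, -5, 8)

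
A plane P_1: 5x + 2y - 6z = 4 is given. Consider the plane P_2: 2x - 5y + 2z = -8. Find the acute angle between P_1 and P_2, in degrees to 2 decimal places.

74.98

cos θ = |n₁·n₂| / (|n₁||n₂|) = |-12| / (√65 · √33).
θ = arccos(0.25910) ≈ 74.98°.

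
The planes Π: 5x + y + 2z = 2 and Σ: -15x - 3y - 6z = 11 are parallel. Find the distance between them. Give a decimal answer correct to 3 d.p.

1.035

Rescale Σ by 1/(-3): 5x + y + 2z = -11/3. Then distance = |2 − (-11/3)| / √30 ≈ 1.035.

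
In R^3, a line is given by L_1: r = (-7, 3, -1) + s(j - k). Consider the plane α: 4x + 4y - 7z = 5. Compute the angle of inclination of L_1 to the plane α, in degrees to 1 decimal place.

sin θ = |n·v| / (|n||v|) = |11| / (√81 · √2) = 0.86424.
θ ≈ 59.8°.

59.8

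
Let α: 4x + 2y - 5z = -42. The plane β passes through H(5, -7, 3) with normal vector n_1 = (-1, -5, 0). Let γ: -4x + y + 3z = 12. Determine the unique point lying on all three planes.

(0, -6, 6)

β: n_1·r = n_1·H gives -x - 5y = 30.
Solving the 3×3 linear system 4x + 2y - 5z = -42, -x - 5y = 30, -4x + y + 3z = 12 (e.g. by elimination or Cramer's rule, determinant = 51) gives (0, -6, 6).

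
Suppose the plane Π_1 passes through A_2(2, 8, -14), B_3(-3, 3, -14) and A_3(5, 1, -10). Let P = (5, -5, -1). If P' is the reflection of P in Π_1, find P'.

A_2B_3 = (-5, -5, 0), A_2A_3 = (3, -7, 4); a normal to Π_1 is A_2B_3 × A_2A_3 = (-20, 20, 50).
Using A_2: Π_1 has equation -20x + 20y + 50z = -580.
λ = (n·P − d)/|n|² = (-250 − (-580))/3300 = 1/10.
Reflection = P − 2λn = (5, -5, -1) − (1/5)·(-20, 20, 50) = (9, -9, -11).

(9, -9, -11)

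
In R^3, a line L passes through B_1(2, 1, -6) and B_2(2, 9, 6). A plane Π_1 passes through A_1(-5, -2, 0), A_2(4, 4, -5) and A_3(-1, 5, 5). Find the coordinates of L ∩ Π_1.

A direction vector for L is B_2 − B_1 = (0, 8, 12).
A_1A_2 = (9, 6, -5), A_1A_3 = (4, 7, 5); a normal to Π_1 is A_1A_2 × A_1A_3 = (65, -65, 39).
Using A_1: Π_1 has equation 65x - 65y + 39z = -195.
Substitute r = (2, 1, -6) + t(0, 8, 12) into the plane: -169 + (-52)t = -195, so t = 1/2.
Intersection: (2, 1, -6) + (1/2)·(0, 8, 12) = (2, 5, 0).

(2, 5, 0)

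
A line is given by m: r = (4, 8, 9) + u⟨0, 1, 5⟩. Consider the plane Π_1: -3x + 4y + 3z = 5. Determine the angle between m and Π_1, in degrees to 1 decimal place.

39.7

sin θ = |n·v| / (|n||v|) = |19| / (√34 · √26) = 0.63904.
θ ≈ 39.7°.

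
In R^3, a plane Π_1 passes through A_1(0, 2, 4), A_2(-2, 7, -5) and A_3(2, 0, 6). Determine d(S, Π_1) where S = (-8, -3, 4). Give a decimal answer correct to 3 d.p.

A_1A_2 = (-2, 5, -9), A_1A_3 = (2, -2, 2); a normal to Π_1 is A_1A_2 × A_1A_3 = (-8, -14, -6).
Using A_1: Π_1 has equation -8x - 14y - 6z = -52.
n·S − d = (-8)·(-8) + (-14)·(-3) + (-6)·(4) − (-52) = 134; |n| = √296.
Distance = |134| / √296 = 134/√296 ≈ 7.789.

7.789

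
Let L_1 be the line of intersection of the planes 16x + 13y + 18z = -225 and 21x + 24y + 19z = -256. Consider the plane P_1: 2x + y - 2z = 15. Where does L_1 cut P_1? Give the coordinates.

Direction of L_1: (16, 13, 18) × (21, 24, 19) = (-185, 74, 111).
A point on L_1: solving the two plane equations with x = 13 gives (13, -7, -19).
Substitute r = (13, -7, -19) + t(-185, 74, 111) into the plane: 57 + (-518)t = 15, so t = 3/37.
Intersection: (13, -7, -19) + (3/37)·(-185, 74, 111) = (-2, -1, -10).

(-2, -1, -10)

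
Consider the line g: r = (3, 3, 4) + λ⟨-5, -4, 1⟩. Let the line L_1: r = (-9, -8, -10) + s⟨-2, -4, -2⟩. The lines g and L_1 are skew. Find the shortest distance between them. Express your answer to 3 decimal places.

Common perpendicular direction n = (-5, -4, 1) × (-2, -4, -2) = (12, -12, 12).
With w = (-9, -8, -10) − (3, 3, 4) = (-12, -11, -14), w · n = -180.
Distance = |w · n| / |n| = |-180| / √432 ≈ 8.660.

8.660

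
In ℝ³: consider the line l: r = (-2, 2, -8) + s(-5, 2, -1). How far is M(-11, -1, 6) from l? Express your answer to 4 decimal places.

Taking (-2, 2, -8) on l with direction v = (-5, 2, -1): w = M − (-2, 2, -8) = (-9, -3, 14), and w × v = (-25, -79, -33).
Distance = |w × v| / |v| = √7955 / √30 ≈ 16.2839.

16.2839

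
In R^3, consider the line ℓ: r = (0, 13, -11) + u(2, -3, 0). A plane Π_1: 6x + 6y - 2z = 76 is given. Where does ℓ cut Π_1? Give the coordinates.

Substitute r = (0, 13, -11) + t(2, -3, 0) into the plane: 100 + (-6)t = 76, so t = 4.
Intersection: (0, 13, -11) + 4·(2, -3, 0) = (8, 1, -11).

(8, 1, -11)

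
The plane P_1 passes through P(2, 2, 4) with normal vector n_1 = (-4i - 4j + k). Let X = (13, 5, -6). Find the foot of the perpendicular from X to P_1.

P_1: n_1·r = n_1·P gives -4x - 4y + z = -12.
Foot = X − λn with λ = (n·X − d)/|n|² = (-78 − (-12))/33 = -2.
Foot = (13, 5, -6) − (-2)·(-4, -4, 1) = (5, -3, -4).

(5, -3, -4)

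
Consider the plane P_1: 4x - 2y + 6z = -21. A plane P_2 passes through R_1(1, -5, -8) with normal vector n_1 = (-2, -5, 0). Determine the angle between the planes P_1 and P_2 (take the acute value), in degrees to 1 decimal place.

P_2: n_1·r = n_1·R_1 gives -2x - 5y = 23.
cos θ = |n₁·n₂| / (|n₁||n₂|) = |2| / (√56 · √29).
θ = arccos(0.04963) ≈ 87.2°.

87.2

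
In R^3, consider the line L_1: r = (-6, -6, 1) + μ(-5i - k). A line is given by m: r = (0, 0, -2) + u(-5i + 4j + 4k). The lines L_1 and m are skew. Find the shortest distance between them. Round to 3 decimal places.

Common perpendicular direction n = (-5, 0, -1) × (-5, 4, 4) = (4, 25, -20).
With w = (0, 0, -2) − (-6, -6, 1) = (6, 6, -3), w · n = 234.
Distance = |w · n| / |n| = |234| / √1041 ≈ 7.253.

7.253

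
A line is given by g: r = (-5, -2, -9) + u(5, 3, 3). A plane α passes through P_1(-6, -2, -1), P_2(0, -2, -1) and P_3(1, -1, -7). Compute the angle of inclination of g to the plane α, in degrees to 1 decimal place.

P_1P_2 = (6, 0, 0), P_1P_3 = (7, 1, -6); a normal to α is P_1P_2 × P_1P_3 = (0, 36, 6).
Using P_1: α has equation 36y + 6z = -78.
sin θ = |n·v| / (|n||v|) = |126| / (√1332 · √43) = 0.52648.
θ ≈ 31.8°.

31.8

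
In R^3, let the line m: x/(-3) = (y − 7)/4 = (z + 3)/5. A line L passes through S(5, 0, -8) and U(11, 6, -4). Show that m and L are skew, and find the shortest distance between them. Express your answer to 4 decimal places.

2.5236

m has direction (-3, 4, 5) through (0, 7, -3).
A direction vector for L is U − S = (6, 6, 4).
Common perpendicular direction n = (-3, 4, 5) × (6, 6, 4) = (-14, 42, -42).
With w = (5, 0, -8) − (0, 7, -3) = (5, -7, -5), w · n = -154.
Since n ≠ 0 the lines are not parallel, and w · n = -154 ≠ 0 so they do not intersect; hence they are skew.
Distance = |w · n| / |n| = |-154| / √3724 ≈ 2.5236.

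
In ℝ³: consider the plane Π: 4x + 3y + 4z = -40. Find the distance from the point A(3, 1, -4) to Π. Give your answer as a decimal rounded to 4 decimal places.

n·A − d = (4)·(3) + (3)·(1) + (4)·(-4) − (-40) = 39; |n| = √41.
Distance = |39| / √41 = 39/√41 ≈ 6.0908.

6.0908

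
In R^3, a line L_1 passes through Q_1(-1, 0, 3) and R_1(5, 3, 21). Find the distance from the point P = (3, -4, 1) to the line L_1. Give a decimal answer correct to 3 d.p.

A direction vector for L_1 is R_1 − Q_1 = (6, 3, 18).
Taking (-1, 0, 3) on L_1 with direction v = (6, 3, 18): w = P − (-1, 0, 3) = (4, -4, -2), and w × v = (-66, -84, 36).
Distance = |w × v| / |v| = √12708 / √369 ≈ 5.868.

5.868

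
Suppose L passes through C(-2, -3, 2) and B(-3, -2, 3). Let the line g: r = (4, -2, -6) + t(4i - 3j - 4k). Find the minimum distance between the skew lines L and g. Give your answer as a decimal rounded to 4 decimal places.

A direction vector for L is B − C = (-1, 1, 1).
Common perpendicular direction n = (-1, 1, 1) × (4, -3, -4) = (-1, 0, -1).
With w = (4, -2, -6) − (-2, -3, 2) = (6, 1, -8), w · n = 2.
Distance = |w · n| / |n| = |2| / √2 ≈ 1.4142.

1.4142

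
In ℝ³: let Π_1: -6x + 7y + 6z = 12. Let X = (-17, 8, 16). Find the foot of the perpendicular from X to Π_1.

Foot = X − λn with λ = (n·X − d)/|n|² = (254 − 12)/121 = 2.
Foot = (-17, 8, 16) − 2·(-6, 7, 6) = (-5, -6, 4).

(-5, -6, 4)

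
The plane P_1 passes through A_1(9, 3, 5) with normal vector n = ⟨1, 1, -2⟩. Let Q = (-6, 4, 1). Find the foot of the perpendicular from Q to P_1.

(-5, 5, -1)

P_1: n·r = n·A_1 gives x + y - 2z = 2.
Foot = Q − λn with λ = (n·Q − d)/|n|² = (-4 − 2)/6 = -1.
Foot = (-6, 4, 1) − (-1)·(1, 1, -2) = (-5, 5, -1).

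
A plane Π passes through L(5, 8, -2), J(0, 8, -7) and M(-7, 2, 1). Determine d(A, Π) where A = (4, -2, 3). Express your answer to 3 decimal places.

LJ = (-5, 0, -5), LM = (-12, -6, 3); a normal to Π is LJ × LM = (-30, 75, 30).
Using L: Π has equation -30x + 75y + 30z = 390.
n·A − d = (-30)·(4) + (75)·(-2) + (30)·(3) − 390 = -570; |n| = √7425.
Distance = |-570| / √7425 = 570/√7425 ≈ 6.615.

6.615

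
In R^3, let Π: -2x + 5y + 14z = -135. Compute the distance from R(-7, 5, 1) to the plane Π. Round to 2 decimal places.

n·R − d = (-2)·(-7) + (5)·(5) + (14)·(1) − (-135) = 188; |n| = √225.
Distance = |188| / √225 = 188/√225 ≈ 12.53.

12.53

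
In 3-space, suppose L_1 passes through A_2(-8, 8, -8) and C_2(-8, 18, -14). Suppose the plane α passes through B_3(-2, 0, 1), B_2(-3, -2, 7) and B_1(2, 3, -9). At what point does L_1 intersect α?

(-8, 3, -5)

A direction vector for L_1 is C_2 − A_2 = (0, 10, -6).
B_3B_2 = (-1, -2, 6), B_3B_1 = (4, 3, -10); a normal to α is B_3B_2 × B_3B_1 = (2, 14, 5).
Using B_3: α has equation 2x + 14y + 5z = 1.
Substitute r = (-8, 8, -8) + t(0, 10, -6) into the plane: 56 + 110t = 1, so t = -1/2.
Intersection: (-8, 8, -8) + (-1/2)·(0, 10, -6) = (-8, 3, -5).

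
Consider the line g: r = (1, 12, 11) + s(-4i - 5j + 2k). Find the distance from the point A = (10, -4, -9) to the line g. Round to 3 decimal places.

Taking (1, 12, 11) on g with direction v = (-4, -5, 2): w = A − (1, 12, 11) = (9, -16, -20), and w × v = (-132, 62, -109).
Distance = |w × v| / |v| = √33149 / √45 ≈ 27.141.

27.141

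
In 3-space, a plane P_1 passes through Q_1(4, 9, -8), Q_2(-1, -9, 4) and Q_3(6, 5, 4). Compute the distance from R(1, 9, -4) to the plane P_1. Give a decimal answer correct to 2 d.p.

3.71

Q_1Q_2 = (-5, -18, 12), Q_1Q_3 = (2, -4, 12); a normal to P_1 is Q_1Q_2 × Q_1Q_3 = (-168, 84, 56).
Using Q_1: P_1 has equation -168x + 84y + 56z = -364.
n·R − d = (-168)·(1) + (84)·(9) + (56)·(-4) − (-364) = 728; |n| = √38416.
Distance = |728| / √38416 = 728/√38416 ≈ 3.71.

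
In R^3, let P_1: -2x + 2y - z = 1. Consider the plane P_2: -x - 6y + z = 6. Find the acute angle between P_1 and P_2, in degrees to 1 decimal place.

53.5

cos θ = |n₁·n₂| / (|n₁||n₂|) = |-11| / (√9 · √38).
θ = arccos(0.59481) ≈ 53.5°.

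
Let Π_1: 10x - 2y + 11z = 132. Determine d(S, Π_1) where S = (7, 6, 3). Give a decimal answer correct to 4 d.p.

2.7333

n·S − d = (10)·(7) + (-2)·(6) + (11)·(3) − 132 = -41; |n| = √225.
Distance = |-41| / √225 = 41/√225 ≈ 2.7333.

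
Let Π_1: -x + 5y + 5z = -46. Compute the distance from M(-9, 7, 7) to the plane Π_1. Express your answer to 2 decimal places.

n·M − d = (-1)·(-9) + (5)·(7) + (5)·(7) − (-46) = 125; |n| = √51.
Distance = |125| / √51 = 125/√51 ≈ 17.50.

17.50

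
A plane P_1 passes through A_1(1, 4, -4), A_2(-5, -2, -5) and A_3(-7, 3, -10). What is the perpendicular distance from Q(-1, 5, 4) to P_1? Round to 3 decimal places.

7.066

A_1A_2 = (-6, -6, -1), A_1A_3 = (-8, -1, -6); a normal to P_1 is A_1A_2 × A_1A_3 = (35, -28, -42).
Using A_1: P_1 has equation 35x - 28y - 42z = 91.
n·Q − d = (35)·(-1) + (-28)·(5) + (-42)·(4) − 91 = -434; |n| = √3773.
Distance = |-434| / √3773 = 434/√3773 ≈ 7.066.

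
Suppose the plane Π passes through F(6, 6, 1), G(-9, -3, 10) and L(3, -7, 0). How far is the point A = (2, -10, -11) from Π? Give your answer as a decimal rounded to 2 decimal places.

8.63

FG = (-15, -9, 9), FL = (-3, -13, -1); a normal to Π is FG × FL = (126, -42, 168).
Using F: Π has equation 126x - 42y + 168z = 672.
n·A − d = (126)·(2) + (-42)·(-10) + (168)·(-11) − 672 = -1848; |n| = √45864.
Distance = |-1848| / √45864 = 1848/√45864 ≈ 8.63.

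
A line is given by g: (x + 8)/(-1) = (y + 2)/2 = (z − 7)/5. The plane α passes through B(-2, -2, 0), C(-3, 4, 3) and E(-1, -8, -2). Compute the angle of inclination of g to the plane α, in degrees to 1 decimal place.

g has direction (-1, 2, 5) through (-8, -2, 7).
BC = (-1, 6, 3), BE = (1, -6, -2); a normal to α is BC × BE = (6, 1, 0).
Using B: α has equation 6x + y = -14.
sin θ = |n·v| / (|n||v|) = |-4| / (√37 · √30) = 0.12006.
θ ≈ 6.9°.

6.9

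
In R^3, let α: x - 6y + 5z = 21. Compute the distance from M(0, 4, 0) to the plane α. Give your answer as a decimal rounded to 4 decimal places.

n·M − d = (1)·(0) + (-6)·(4) + (5)·(0) − 21 = -45; |n| = √62.
Distance = |-45| / √62 = 45/√62 ≈ 5.7150.

5.7150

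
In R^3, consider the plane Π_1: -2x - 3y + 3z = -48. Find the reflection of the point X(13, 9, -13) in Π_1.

λ = (n·X − d)/|n|² = (-92 − (-48))/22 = -2.
Reflection = X − 2λn = (13, 9, -13) − (-4)·(-2, -3, 3) = (5, -3, -1).

(5, -3, -1)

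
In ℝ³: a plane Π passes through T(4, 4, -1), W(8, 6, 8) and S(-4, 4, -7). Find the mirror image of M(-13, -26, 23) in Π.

TW = (4, 2, 9), TS = (-8, 0, -6); a normal to Π is TW × TS = (-12, -48, 16).
Using T: Π has equation -12x - 48y + 16z = -256.
λ = (n·M − d)/|n|² = (1772 − (-256))/2704 = 3/4.
Reflection = M − 2λn = (-13, -26, 23) − (3/2)·(-12, -48, 16) = (5, 46, -1).

(5, 46, -1)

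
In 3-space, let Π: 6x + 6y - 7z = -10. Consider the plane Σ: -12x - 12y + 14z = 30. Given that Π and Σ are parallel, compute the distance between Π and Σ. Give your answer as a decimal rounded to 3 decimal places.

0.455

Rescale Σ by 1/(-2): 6x + 6y - 7z = -15. Then distance = |-10 − (-15)| / √121 ≈ 0.455.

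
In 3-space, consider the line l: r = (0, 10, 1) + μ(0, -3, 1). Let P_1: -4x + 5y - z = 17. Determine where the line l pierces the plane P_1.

(0, 4, 3)

Substitute r = (0, 10, 1) + t(0, -3, 1) into the plane: 49 + (-16)t = 17, so t = 2.
Intersection: (0, 10, 1) + 2·(0, -3, 1) = (0, 4, 3).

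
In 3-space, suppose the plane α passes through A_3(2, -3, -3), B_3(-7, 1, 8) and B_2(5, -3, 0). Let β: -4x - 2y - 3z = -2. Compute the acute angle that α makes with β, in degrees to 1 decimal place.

A_3B_3 = (-9, 4, 11), A_3B_2 = (3, 0, 3); a normal to α is A_3B_3 × A_3B_2 = (12, 60, -12).
Using A_3: α has equation 12x + 60y - 12z = -120.
cos θ = |n₁·n₂| / (|n₁||n₂|) = |-132| / (√3888 · √29).
θ = arccos(0.39311) ≈ 66.9°.

66.9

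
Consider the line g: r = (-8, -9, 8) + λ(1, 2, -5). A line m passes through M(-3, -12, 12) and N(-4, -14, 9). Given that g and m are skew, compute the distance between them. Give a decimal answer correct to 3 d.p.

5.814

A direction vector for m is N − M = (-1, -2, -3).
Common perpendicular direction n = (1, 2, -5) × (-1, -2, -3) = (-16, 8, 0).
With w = (-3, -12, 12) − (-8, -9, 8) = (5, -3, 4), w · n = -104.
Distance = |w · n| / |n| = |-104| / √320 ≈ 5.814.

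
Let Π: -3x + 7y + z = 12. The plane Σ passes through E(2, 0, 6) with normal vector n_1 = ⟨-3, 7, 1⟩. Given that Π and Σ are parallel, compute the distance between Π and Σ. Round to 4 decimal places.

1.5623

Σ: n_1·r = n_1·E gives -3x + 7y + z = 0.
Same normal n = (-3, 7, 1) with |n| = √59; distance = |12 − 0| / |n| = 12/√59 ≈ 1.5623.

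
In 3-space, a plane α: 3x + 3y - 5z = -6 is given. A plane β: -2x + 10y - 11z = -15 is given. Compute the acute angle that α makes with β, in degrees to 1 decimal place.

cos θ = |n₁·n₂| / (|n₁||n₂|) = |79| / (√43 · √225).
θ = arccos(0.80316) ≈ 36.6°.

36.6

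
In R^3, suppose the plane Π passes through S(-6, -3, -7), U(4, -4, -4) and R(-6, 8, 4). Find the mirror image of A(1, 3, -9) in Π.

(-3, -7, 1)

SU = (10, -1, 3), SR = (0, 11, 11); a normal to Π is SU × SR = (-44, -110, 110).
Using S: Π has equation -44x - 110y + 110z = -176.
λ = (n·A − d)/|n|² = (-1364 − (-176))/26136 = -1/22.
Reflection = A − 2λn = (1, 3, -9) − (-1/11)·(-44, -110, 110) = (-3, -7, 1).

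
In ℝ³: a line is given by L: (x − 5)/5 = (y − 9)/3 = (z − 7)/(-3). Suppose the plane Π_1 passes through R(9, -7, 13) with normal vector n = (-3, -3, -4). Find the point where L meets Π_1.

L has direction (5, 3, -3) through (5, 9, 7).
Π_1: n·r = n·R gives -3x - 3y - 4z = -58.
Substitute r = (5, 9, 7) + t(5, 3, -3) into the plane: -70 + (-12)t = -58, so t = -1.
Intersection: (5, 9, 7) + (-1)·(5, 3, -3) = (0, 6, 10).

(0, 6, 10)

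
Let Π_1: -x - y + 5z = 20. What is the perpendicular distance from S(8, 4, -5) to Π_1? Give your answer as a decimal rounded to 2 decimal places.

10.97

n·S − d = (-1)·(8) + (-1)·(4) + (5)·(-5) − 20 = -57; |n| = √27.
Distance = |-57| / √27 = 57/√27 ≈ 10.97.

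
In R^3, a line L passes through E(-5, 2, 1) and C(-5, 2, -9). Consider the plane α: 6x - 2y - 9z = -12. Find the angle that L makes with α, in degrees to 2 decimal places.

54.90

A direction vector for L is C − E = (0, 0, -10).
sin θ = |n·v| / (|n||v|) = |90| / (√121 · √100) = 0.81818.
θ ≈ 54.90°.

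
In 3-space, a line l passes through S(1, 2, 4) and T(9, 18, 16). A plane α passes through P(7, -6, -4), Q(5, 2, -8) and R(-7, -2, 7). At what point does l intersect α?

(-1, -2, 1)

A direction vector for l is T − S = (8, 16, 12).
PQ = (-2, 8, -4), PR = (-14, 4, 11); a normal to α is PQ × PR = (104, 78, 104).
Using P: α has equation 104x + 78y + 104z = -156.
Substitute r = (1, 2, 4) + t(8, 16, 12) into the plane: 676 + 3328t = -156, so t = -1/4.
Intersection: (1, 2, 4) + (-1/4)·(8, 16, 12) = (-1, -2, 1).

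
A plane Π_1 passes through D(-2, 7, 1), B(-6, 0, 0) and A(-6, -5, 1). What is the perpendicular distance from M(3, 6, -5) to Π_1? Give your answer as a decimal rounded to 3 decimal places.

DB = (-4, -7, -1), DA = (-4, -12, 0); a normal to Π_1 is DB × DA = (-12, 4, 20).
Using D: Π_1 has equation -12x + 4y + 20z = 72.
n·M − d = (-12)·(3) + (4)·(6) + (20)·(-5) − 72 = -184; |n| = √560.
Distance = |-184| / √560 = 184/√560 ≈ 7.775.

7.775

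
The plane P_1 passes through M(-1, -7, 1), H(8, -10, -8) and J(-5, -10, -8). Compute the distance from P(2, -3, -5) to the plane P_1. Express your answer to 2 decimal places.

5.69

MH = (9, -3, -9), MJ = (-4, -3, -9); a normal to P_1 is MH × MJ = (0, 117, -39).
Using M: P_1 has equation 117y - 39z = -858.
n·P − d = (0)·(2) + (117)·(-3) + (-39)·(-5) − (-858) = 702; |n| = √15210.
Distance = |702| / √15210 = 702/√15210 ≈ 5.69.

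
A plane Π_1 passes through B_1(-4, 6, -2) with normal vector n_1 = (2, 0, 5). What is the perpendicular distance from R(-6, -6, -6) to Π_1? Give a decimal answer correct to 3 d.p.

4.457

Π_1: n_1·r = n_1·B_1 gives 2x + 5z = -18.
n·R − d = (2)·(-6) + (0)·(-6) + (5)·(-6) − (-18) = -24; |n| = √29.
Distance = |-24| / √29 = 24/√29 ≈ 4.457.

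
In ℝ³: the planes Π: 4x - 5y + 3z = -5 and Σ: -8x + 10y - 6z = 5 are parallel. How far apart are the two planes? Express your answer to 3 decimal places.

0.354

Rescale Σ by 1/(-2): 4x - 5y + 3z = -5/2. Then distance = |-5 − (-5/2)| / √50 ≈ 0.354.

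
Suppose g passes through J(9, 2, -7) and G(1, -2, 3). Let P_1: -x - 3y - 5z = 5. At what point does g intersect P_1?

A direction vector for g is G − J = (-8, -4, 10).
Substitute r = (9, 2, -7) + t(-8, -4, 10) into the plane: 20 + (-30)t = 5, so t = 1/2.
Intersection: (9, 2, -7) + (1/2)·(-8, -4, 10) = (5, 0, -2).

(5, 0, -2)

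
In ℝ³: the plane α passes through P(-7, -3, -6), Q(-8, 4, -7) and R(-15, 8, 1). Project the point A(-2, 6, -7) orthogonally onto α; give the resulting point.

PQ = (-1, 7, -1), PR = (-8, 11, 7); a normal to α is PQ × PR = (60, 15, 45).
Using P: α has equation 60x + 15y + 45z = -735.
Foot = A − λn with λ = (n·A − d)/|n|² = (-345 − (-735))/5850 = 1/15.
Foot = (-2, 6, -7) − (1/15)·(60, 15, 45) = (-6, 5, -10).

(-6, 5, -10)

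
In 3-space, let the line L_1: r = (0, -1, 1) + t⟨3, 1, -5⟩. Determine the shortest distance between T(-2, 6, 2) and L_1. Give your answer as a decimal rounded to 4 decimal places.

7.3173

Taking (0, -1, 1) on L_1 with direction v = (3, 1, -5): w = T − (0, -1, 1) = (-2, 7, 1), and w × v = (-36, -7, -23).
Distance = |w × v| / |v| = √1874 / √35 ≈ 7.3173.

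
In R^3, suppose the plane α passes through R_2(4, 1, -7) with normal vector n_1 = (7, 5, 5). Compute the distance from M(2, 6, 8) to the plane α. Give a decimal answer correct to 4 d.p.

α: n_1·r = n_1·R_2 gives 7x + 5y + 5z = -2.
n·M − d = (7)·(2) + (5)·(6) + (5)·(8) − (-2) = 86; |n| = √99.
Distance = |86| / √99 = 86/√99 ≈ 8.6433.

8.6433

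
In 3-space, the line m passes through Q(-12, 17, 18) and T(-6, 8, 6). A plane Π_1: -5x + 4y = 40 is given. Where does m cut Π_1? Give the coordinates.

(-4, 5, 2)

A direction vector for m is T − Q = (6, -9, -12).
Substitute r = (-12, 17, 18) + t(6, -9, -12) into the plane: 128 + (-66)t = 40, so t = 4/3.
Intersection: (-12, 17, 18) + (4/3)·(6, -9, -12) = (-4, 5, 2).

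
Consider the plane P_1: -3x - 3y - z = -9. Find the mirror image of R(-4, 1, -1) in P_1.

λ = (n·R − d)/|n|² = (10 − (-9))/19 = 1.
Reflection = R − 2λn = (-4, 1, -1) − 2·(-3, -3, -1) = (2, 7, 1).

(2, 7, 1)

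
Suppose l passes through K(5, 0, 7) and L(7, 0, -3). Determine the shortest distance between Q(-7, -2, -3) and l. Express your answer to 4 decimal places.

A direction vector for l is L − K = (2, 0, -10).
Taking (5, 0, 7) on l with direction v = (2, 0, -10): w = Q − (5, 0, 7) = (-12, -2, -10), and w × v = (20, -140, 4).
Distance = |w × v| / |v| = √20016 / √104 ≈ 13.8731.

13.8731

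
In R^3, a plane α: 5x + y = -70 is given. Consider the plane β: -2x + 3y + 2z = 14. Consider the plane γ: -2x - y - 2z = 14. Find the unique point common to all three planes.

(-12, -10, 10)

Solving the 3×3 linear system 5x + y = -70, -2x + 3y + 2z = 14, -2x - y - 2z = 14 (e.g. by elimination or Cramer's rule, determinant = -28) gives (-12, -10, 10).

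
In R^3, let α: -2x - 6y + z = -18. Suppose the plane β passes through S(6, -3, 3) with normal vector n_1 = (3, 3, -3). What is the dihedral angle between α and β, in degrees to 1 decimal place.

β: n_1·r = n_1·S gives 3x + 3y - 3z = 0.
cos θ = |n₁·n₂| / (|n₁||n₂|) = |-27| / (√41 · √27).
θ = arccos(0.81150) ≈ 35.8°.

35.8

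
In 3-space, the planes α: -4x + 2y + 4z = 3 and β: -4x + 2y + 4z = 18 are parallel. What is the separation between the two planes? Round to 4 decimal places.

Same normal n = (-4, 2, 4) with |n| = √36; distance = |3 − 18| / |n| = 15/√36 ≈ 2.5000.

2.5000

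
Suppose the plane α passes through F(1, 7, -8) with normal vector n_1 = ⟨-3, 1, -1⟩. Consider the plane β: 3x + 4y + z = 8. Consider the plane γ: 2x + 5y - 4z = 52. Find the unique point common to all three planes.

(0, 4, -8)

α: n_1·r = n_1·F gives -3x + y - z = 12.
Solving the 3×3 linear system -3x + y - z = 12, 3x + 4y + z = 8, 2x + 5y - 4z = 52 (e.g. by elimination or Cramer's rule, determinant = 70) gives (0, 4, -8).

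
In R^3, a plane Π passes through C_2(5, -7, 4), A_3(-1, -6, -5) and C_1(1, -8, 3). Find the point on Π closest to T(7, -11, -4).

C_2A_3 = (-6, 1, -9), C_2C_1 = (-4, -1, -1); a normal to Π is C_2A_3 × C_2C_1 = (-10, 30, 10).
Using C_2: Π has equation -10x + 30y + 10z = -220.
Foot = T − λn with λ = (n·T − d)/|n|² = (-440 − (-220))/1100 = -1/5.
Foot = (7, -11, -4) − (-1/5)·(-10, 30, 10) = (5, -5, -2).

(5, -5, -2)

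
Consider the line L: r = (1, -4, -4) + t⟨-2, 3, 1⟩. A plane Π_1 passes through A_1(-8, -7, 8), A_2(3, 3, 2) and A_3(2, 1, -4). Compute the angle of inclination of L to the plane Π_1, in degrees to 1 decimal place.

65.1

A_1A_2 = (11, 10, -6), A_1A_3 = (10, 8, -12); a normal to Π_1 is A_1A_2 × A_1A_3 = (-72, 72, -12).
Using A_1: Π_1 has equation -72x + 72y - 12z = -24.
sin θ = |n·v| / (|n||v|) = |348| / (√10512 · √14) = 0.90714.
θ ≈ 65.1°.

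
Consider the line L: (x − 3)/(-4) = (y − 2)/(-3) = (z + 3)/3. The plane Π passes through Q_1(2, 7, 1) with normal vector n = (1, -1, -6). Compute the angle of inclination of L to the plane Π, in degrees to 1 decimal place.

L has direction (-4, -3, 3) through (3, 2, -3).
Π: n·r = n·Q_1 gives x - y - 6z = -11.
sin θ = |n·v| / (|n||v|) = |-19| / (√38 · √34) = 0.52859.
θ ≈ 31.9°.

31.9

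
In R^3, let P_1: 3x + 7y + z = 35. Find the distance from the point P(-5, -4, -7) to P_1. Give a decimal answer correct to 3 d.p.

n·P − d = (3)·(-5) + (7)·(-4) + (1)·(-7) − 35 = -85; |n| = √59.
Distance = |-85| / √59 = 85/√59 ≈ 11.066.

11.066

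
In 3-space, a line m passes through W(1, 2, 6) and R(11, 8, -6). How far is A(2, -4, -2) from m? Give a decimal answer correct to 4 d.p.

9.1378

A direction vector for m is R − W = (10, 6, -12).
Taking (1, 2, 6) on m with direction v = (10, 6, -12): w = A − (1, 2, 6) = (1, -6, -8), and w × v = (120, -68, 66).
Distance = |w × v| / |v| = √23380 / √280 ≈ 9.1378.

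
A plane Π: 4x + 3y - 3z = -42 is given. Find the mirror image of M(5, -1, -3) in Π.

(-11, -13, 9)

λ = (n·M − d)/|n|² = (26 − (-42))/34 = 2.
Reflection = M − 2λn = (5, -1, -3) − 4·(4, 3, -3) = (-11, -13, 9).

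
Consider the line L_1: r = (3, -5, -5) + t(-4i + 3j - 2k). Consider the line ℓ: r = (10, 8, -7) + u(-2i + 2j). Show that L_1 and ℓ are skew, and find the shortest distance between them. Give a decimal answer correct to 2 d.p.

14.00

Common perpendicular direction n = (-4, 3, -2) × (-2, 2, 0) = (4, 4, -2).
With w = (10, 8, -7) − (3, -5, -5) = (7, 13, -2), w · n = 84.
Since n ≠ 0 the lines are not parallel, and w · n = 84 ≠ 0 so they do not intersect; hence they are skew.
Distance = |w · n| / |n| = |84| / √36 ≈ 14.00.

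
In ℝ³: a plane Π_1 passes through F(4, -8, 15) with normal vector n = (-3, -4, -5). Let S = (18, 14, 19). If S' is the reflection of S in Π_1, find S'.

Π_1: n·r = n·F gives -3x - 4y - 5z = -55.
λ = (n·S − d)/|n|² = (-205 − (-55))/50 = -3.
Reflection = S − 2λn = (18, 14, 19) − (-6)·(-3, -4, -5) = (0, -10, -11).

(0, -10, -11)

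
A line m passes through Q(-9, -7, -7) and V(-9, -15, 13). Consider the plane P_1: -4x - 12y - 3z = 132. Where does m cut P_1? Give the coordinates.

A direction vector for m is V − Q = (0, -8, 20).
Substitute r = (-9, -7, -7) + t(0, -8, 20) into the plane: 141 + 36t = 132, so t = -1/4.
Intersection: (-9, -7, -7) + (-1/4)·(0, -8, 20) = (-9, -5, -12).

(-9, -5, -12)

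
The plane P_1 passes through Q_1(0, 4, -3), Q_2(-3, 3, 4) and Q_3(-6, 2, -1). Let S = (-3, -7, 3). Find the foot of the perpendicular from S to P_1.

Q_1Q_2 = (-3, -1, 7), Q_1Q_3 = (-6, -2, 2); a normal to P_1 is Q_1Q_2 × Q_1Q_3 = (12, -36, 0).
Using Q_1: P_1 has equation 12x - 36y = -144.
Foot = S − λn with λ = (n·S − d)/|n|² = (216 − (-144))/1440 = 1/4.
Foot = (-3, -7, 3) − (1/4)·(12, -36, 0) = (-6, 2, 3).

(-6, 2, 3)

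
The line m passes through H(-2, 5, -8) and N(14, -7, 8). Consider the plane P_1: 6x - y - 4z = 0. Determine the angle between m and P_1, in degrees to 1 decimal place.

A direction vector for m is N − H = (16, -12, 16).
sin θ = |n·v| / (|n||v|) = |44| / (√53 · √656) = 0.23597.
θ ≈ 13.6°.

13.6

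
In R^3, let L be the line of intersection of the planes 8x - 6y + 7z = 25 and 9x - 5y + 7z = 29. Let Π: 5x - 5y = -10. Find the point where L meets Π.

Direction of L: (8, -6, 7) × (9, -5, 7) = (-7, 7, 14).
A point on L: solving the two plane equations with x = -7 gives (-7, 11, 21).
Substitute r = (-7, 11, 21) + t(-7, 7, 14) into the plane: -90 + (-70)t = -10, so t = -8/7.
Intersection: (-7, 11, 21) + (-8/7)·(-7, 7, 14) = (1, 3, 5).

(1, 3, 5)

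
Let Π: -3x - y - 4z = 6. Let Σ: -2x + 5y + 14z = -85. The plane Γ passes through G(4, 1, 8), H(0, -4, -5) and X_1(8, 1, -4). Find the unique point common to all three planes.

(5, -1, -5)

GH = (-4, -5, -13), GX_1 = (4, 0, -12); a normal to Γ is GH × GX_1 = (60, -100, 20).
Using G: Γ has equation 60x - 100y + 20z = 300.
Solving the 3×3 linear system -3x - y - 4z = 6, -2x + 5y + 14z = -85, 60x - 100y + 20z = 300 (e.g. by elimination or Cramer's rule, determinant = -4980) gives (5, -1, -5).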